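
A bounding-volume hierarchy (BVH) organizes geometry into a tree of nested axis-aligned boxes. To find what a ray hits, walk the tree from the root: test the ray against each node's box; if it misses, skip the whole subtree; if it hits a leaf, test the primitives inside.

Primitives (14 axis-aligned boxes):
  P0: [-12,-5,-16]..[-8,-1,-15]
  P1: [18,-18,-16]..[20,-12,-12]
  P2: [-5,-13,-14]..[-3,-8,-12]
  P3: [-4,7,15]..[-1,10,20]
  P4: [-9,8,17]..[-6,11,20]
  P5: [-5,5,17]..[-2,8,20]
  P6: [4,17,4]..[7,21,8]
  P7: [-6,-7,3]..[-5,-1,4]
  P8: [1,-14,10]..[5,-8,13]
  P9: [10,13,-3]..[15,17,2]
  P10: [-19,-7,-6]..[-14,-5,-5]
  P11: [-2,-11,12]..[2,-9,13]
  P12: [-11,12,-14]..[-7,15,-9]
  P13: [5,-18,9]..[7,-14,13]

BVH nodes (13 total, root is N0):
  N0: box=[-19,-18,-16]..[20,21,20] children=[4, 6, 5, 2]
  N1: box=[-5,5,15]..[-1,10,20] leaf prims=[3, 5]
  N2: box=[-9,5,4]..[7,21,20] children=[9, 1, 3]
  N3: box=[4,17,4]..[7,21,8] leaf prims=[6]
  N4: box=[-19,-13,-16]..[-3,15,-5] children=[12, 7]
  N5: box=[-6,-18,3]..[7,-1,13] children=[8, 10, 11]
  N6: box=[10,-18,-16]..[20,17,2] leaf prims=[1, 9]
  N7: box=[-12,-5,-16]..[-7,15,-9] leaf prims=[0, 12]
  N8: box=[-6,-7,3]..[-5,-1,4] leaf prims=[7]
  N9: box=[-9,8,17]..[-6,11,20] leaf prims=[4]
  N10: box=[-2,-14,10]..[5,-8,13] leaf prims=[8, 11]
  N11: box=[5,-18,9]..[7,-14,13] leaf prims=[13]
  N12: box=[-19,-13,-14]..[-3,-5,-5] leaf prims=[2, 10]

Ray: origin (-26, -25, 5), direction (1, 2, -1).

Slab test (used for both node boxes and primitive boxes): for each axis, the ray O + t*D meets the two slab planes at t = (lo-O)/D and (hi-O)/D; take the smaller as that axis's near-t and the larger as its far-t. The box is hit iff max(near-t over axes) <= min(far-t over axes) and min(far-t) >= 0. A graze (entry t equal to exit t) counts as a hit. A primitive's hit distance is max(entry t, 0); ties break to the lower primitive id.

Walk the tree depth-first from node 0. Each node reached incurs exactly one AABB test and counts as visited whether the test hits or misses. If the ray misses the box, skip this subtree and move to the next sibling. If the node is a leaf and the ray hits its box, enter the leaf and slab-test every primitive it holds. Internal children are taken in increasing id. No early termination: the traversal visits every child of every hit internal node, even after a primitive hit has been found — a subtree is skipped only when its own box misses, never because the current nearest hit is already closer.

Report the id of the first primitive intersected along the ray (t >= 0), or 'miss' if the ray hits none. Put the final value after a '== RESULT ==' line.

Traverse from the root:
N0 x:[7,46] y:[7/2,23] z:[-15,21] -> hit [7,21], descend [2, 4, 5, 6]
  N2 x:[17,33] y:[15,23] z:[-15,1] -> miss, prune
  N4 x:[7,23] y:[6,20] z:[10,21] -> hit [10,20], descend [7, 12]
    N7 x:[14,19] y:[10,20] z:[14,21] -> hit [14,19] leaf, test {P0(miss), P12@t=37/2}
    N12 x:[7,23] y:[6,10] z:[10,19] -> hit [10,10] leaf, test {P2(miss), P10@t=10}
  N5 x:[20,33] y:[7/2,12] z:[-8,2] -> miss, prune
  N6 x:[36,46] y:[7/2,21] z:[3,21] -> miss, prune

Visited [0, 2, 4, 7, 12, 5, 6]. Tests: 7 box, 2 leaf. Nearest: P10.

== RESULT ==
10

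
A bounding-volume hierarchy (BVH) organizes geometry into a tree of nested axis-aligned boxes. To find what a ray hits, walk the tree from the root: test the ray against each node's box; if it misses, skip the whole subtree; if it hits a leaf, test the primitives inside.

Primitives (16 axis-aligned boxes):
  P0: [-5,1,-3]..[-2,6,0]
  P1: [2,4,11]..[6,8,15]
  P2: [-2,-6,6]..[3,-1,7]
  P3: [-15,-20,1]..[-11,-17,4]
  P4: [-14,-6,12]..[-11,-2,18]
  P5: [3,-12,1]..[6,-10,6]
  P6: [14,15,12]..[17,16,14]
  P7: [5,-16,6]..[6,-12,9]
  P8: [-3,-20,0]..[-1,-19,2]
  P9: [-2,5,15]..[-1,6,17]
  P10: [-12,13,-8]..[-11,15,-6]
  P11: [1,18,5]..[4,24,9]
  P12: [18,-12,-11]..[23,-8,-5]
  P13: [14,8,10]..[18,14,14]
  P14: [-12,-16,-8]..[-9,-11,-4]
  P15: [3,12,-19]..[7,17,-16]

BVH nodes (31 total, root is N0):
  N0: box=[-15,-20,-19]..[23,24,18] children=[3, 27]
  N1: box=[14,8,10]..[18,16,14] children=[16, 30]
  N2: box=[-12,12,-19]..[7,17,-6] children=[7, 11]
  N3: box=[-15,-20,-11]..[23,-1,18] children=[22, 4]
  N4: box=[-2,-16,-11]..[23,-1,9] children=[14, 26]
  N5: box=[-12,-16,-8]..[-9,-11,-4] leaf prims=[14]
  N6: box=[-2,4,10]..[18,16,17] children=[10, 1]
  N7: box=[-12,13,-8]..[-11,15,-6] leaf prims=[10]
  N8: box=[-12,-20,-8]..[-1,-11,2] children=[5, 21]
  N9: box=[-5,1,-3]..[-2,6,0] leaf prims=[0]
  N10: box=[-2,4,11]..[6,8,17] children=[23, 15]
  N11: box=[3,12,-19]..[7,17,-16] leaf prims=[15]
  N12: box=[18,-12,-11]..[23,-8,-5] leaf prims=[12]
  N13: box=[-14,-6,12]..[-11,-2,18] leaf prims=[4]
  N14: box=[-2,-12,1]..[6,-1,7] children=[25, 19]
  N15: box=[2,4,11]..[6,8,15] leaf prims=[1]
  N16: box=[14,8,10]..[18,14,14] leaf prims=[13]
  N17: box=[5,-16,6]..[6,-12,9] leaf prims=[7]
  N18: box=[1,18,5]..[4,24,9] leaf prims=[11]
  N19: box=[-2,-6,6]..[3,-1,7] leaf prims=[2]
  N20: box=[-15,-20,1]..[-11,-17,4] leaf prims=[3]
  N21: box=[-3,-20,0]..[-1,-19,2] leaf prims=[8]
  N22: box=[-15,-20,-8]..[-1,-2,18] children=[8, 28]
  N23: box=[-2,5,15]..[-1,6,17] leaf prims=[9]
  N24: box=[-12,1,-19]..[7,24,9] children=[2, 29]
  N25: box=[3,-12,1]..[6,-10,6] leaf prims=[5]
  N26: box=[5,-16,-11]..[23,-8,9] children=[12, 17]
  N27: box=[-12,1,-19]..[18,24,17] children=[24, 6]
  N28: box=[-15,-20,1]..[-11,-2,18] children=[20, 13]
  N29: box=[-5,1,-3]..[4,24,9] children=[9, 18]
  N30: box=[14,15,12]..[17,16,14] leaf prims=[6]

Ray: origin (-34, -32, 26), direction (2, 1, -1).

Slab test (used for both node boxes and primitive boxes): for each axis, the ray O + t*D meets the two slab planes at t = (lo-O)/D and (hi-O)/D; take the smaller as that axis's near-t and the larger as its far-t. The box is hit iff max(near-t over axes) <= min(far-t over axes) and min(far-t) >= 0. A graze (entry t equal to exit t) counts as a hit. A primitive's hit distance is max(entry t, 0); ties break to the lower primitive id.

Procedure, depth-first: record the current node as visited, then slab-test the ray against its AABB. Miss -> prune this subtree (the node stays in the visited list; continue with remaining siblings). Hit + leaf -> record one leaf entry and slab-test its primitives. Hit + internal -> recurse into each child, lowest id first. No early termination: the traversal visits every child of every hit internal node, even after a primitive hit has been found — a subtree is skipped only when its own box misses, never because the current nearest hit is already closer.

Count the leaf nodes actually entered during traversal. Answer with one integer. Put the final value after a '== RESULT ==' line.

Trace the traversal:
N0 x:[19/2,57/2] y:[12,56] z:[8,45] -> hit [12,57/2], descend [3, 27]
  N3 x:[19/2,57/2] y:[12,31] z:[8,37] -> hit [12,57/2], descend [4, 22]
    N4 x:[16,57/2] y:[16,31] z:[17,37] -> hit [17,57/2], descend [14, 26]
      N14 x:[16,20] y:[20,31] z:[19,25] -> hit [20,20], descend [19, 25]
        N19 x:[16,37/2] y:[26,31] z:[19,20] -> miss, prune
        N25 x:[37/2,20] y:[20,22] z:[20,25] -> hit [20,20] leaf, test {P5@t=20}
      N26 x:[39/2,57/2] y:[16,24] z:[17,37] -> hit [39/2,24], descend [12, 17]
        N12 x:[26,57/2] y:[20,24] z:[31,37] -> miss, prune
        N17 x:[39/2,20] y:[16,20] z:[17,20] -> hit [39/2,20] leaf, test {P7@t=39/2}
    N22 x:[19/2,33/2] y:[12,30] z:[8,34] -> hit [12,33/2], descend [8, 28]
      N8 x:[11,33/2] y:[12,21] z:[24,34] -> miss, prune
      N28 x:[19/2,23/2] y:[12,30] z:[8,25] -> miss, prune
  N27 x:[11,26] y:[33,56] z:[9,45] -> miss, prune

Summary -> nodes [0, 3, 4, 14, 19, 25, 26, 12, 17, 22, 8, 28, 27]; box-tests=13; leaf-entries=2; first=P7

== RESULT ==
2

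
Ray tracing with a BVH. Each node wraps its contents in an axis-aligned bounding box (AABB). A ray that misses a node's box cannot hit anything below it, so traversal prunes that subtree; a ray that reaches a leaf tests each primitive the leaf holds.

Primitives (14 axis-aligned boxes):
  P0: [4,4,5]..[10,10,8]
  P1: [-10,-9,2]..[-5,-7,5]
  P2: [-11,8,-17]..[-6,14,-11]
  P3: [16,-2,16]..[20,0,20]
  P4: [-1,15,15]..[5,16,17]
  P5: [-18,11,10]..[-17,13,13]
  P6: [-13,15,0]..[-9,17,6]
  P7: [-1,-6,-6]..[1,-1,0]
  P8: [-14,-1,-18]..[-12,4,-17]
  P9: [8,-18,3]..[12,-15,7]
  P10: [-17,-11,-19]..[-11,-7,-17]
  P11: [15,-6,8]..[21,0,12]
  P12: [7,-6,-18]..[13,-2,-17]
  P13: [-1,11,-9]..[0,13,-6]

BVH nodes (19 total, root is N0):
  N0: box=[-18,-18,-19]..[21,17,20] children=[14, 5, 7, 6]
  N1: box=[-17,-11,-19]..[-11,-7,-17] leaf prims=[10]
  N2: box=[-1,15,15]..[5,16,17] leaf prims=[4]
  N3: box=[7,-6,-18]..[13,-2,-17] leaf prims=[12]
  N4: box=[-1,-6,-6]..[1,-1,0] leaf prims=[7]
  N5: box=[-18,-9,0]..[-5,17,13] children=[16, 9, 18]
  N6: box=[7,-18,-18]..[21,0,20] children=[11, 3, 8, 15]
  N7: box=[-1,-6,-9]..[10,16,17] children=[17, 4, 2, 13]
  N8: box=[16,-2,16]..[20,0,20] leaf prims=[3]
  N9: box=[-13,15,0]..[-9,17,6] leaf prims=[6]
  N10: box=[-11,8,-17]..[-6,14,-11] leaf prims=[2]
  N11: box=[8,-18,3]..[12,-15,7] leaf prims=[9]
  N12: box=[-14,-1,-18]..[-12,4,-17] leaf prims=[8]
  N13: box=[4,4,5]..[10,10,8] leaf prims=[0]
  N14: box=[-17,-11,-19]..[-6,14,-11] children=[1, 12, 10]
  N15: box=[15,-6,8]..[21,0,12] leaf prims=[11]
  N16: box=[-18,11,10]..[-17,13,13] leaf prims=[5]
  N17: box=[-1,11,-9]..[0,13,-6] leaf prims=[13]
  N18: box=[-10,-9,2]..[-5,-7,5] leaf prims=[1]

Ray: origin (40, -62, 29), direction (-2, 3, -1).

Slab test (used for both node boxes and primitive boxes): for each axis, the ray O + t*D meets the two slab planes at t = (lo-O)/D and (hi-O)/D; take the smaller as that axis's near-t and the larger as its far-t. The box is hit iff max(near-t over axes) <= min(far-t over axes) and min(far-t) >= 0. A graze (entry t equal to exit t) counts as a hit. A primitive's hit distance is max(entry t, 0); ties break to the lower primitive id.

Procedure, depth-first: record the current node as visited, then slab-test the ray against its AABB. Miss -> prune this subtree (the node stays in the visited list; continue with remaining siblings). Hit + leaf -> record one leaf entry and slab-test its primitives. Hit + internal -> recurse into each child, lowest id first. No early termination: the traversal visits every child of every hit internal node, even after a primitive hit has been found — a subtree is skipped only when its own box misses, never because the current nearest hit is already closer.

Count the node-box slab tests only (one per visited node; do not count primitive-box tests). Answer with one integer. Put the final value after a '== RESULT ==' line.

Trace the traversal:
N0 x:[19/2,29] y:[44/3,79/3] z:[9,48] -> hit [44/3,79/3], descend [5, 6, 7, 14]
  N5 x:[45/2,29] y:[53/3,79/3] z:[16,29] -> hit [45/2,79/3], descend [9, 16, 18]
    N9 x:[49/2,53/2] y:[77/3,79/3] z:[23,29] -> hit [77/3,79/3] leaf, test {P6@t=77/3}
    N16 x:[57/2,29] y:[73/3,25] z:[16,19] -> miss, prune
    N18 x:[45/2,25] y:[53/3,55/3] z:[24,27] -> miss, prune
  N6 x:[19/2,33/2] y:[44/3,62/3] z:[9,47] -> hit [44/3,33/2], descend [3, 8, 11, 15]
    N3 x:[27/2,33/2] y:[56/3,20] z:[46,47] -> miss, prune
    N8 x:[10,12] y:[20,62/3] z:[9,13] -> miss, prune
    N11 x:[14,16] y:[44/3,47/3] z:[22,26] -> miss, prune
    N15 x:[19/2,25/2] y:[56/3,62/3] z:[17,21] -> miss, prune
  N7 x:[15,41/2] y:[56/3,26] z:[12,38] -> hit [56/3,41/2], descend [2, 4, 13, 17]
    N2 x:[35/2,41/2] y:[77/3,26] z:[12,14] -> miss, prune
    N4 x:[39/2,41/2] y:[56/3,61/3] z:[29,35] -> miss, prune
    N13 x:[15,18] y:[22,24] z:[21,24] -> miss, prune
    N17 x:[20,41/2] y:[73/3,25] z:[35,38] -> miss, prune
  N14 x:[23,57/2] y:[17,76/3] z:[40,48] -> miss, prune

Visited [0, 5, 9, 16, 18, 6, 3, 8, 11, 15, 7, 2, 4, 13, 17, 14]. Tests: 16 box, 1 leaf. Nearest: P6.

== RESULT ==
16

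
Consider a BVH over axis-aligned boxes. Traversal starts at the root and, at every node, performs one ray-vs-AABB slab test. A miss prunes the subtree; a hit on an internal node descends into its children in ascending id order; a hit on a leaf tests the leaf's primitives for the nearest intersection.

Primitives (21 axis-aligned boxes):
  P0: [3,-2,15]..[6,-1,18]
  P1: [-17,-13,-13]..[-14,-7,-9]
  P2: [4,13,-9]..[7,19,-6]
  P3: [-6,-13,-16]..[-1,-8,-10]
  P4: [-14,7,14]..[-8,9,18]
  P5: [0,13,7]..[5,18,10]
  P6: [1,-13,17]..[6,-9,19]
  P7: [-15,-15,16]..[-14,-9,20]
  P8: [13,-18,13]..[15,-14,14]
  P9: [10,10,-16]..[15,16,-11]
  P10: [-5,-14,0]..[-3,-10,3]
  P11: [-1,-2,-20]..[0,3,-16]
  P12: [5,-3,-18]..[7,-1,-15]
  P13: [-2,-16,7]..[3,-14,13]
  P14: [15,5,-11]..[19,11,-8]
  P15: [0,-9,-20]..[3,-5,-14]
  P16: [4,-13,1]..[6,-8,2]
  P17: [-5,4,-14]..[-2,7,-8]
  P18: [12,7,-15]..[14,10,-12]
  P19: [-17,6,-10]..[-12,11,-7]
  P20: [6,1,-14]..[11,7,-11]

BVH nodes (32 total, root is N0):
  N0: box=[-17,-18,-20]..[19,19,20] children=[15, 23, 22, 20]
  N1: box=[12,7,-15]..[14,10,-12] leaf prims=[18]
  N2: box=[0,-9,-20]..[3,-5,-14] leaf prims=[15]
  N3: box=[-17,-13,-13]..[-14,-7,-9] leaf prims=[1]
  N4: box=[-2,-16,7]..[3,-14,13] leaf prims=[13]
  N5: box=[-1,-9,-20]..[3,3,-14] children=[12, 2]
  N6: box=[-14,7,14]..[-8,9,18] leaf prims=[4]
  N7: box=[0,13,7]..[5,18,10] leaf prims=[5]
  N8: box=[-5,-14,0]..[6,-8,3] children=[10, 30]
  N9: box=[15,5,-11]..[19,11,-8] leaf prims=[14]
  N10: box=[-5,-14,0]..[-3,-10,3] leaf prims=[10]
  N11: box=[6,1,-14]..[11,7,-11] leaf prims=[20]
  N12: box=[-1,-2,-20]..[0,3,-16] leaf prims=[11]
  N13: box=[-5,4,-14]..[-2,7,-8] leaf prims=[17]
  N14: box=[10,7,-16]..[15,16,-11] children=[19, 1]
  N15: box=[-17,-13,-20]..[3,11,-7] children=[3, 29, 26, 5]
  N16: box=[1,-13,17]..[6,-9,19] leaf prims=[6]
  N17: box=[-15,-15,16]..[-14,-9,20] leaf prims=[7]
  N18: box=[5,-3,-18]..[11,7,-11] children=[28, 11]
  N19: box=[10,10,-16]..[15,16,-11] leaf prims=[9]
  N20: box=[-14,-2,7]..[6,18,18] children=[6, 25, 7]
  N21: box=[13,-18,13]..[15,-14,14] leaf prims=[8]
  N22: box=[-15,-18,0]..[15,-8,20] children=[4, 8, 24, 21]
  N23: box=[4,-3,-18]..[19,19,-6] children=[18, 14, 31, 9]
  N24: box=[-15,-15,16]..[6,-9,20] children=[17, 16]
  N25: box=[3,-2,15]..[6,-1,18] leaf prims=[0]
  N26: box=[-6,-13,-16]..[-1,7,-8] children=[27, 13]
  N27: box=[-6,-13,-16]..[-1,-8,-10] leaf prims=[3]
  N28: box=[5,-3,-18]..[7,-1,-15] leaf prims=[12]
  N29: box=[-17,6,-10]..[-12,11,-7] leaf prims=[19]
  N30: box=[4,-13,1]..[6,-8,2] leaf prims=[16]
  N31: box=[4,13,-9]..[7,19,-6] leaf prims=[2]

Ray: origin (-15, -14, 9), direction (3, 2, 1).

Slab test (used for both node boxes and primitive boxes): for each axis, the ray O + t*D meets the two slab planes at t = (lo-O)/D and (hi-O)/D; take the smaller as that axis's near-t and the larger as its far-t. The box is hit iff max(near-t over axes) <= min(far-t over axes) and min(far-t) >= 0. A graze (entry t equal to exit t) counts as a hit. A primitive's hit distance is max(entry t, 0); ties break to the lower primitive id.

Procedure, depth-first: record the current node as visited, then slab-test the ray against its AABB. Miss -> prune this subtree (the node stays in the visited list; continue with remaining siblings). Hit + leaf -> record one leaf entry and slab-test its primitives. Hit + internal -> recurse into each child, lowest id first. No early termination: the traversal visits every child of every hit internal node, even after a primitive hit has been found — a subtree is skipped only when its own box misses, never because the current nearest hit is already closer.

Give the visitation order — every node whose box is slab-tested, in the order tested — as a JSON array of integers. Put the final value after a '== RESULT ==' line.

Walk:
N0 x:[-2/3,34/3] y:[-2,33/2] z:[-29,11] -> hit [-2/3,11], descend [15, 20, 22, 23]
  N15 x:[-2/3,6] y:[1/2,25/2] z:[-29,-16] -> miss, prune
  N20 x:[1/3,7] y:[6,16] z:[-2,9] -> hit [6,7], descend [6, 7, 25]
    N6 x:[1/3,7/3] y:[21/2,23/2] z:[5,9] -> miss, prune
    N7 x:[5,20/3] y:[27/2,16] z:[-2,1] -> miss, prune
    N25 x:[6,7] y:[6,13/2] z:[6,9] -> hit [6,13/2] leaf, test {P0@t=6}
  N22 x:[0,10] y:[-2,3] z:[-9,11] -> hit [0,3], descend [4, 8, 21, 24]
    N4 x:[13/3,6] y:[-1,0] z:[-2,4] -> miss, prune
    N8 x:[10/3,7] y:[0,3] z:[-9,-6] -> miss, prune
    N21 x:[28/3,10] y:[-2,0] z:[4,5] -> miss, prune
    N24 x:[0,7] y:[-1/2,5/2] z:[7,11] -> miss, prune
  N23 x:[19/3,34/3] y:[11/2,33/2] z:[-27,-15] -> miss, prune

Summary -> nodes [0, 15, 20, 6, 7, 25, 22, 4, 8, 21, 24, 23]; box-tests=12; leaf-entries=1; first=P0

== RESULT ==
[0, 15, 20, 6, 7, 25, 22, 4, 8, 21, 24, 23]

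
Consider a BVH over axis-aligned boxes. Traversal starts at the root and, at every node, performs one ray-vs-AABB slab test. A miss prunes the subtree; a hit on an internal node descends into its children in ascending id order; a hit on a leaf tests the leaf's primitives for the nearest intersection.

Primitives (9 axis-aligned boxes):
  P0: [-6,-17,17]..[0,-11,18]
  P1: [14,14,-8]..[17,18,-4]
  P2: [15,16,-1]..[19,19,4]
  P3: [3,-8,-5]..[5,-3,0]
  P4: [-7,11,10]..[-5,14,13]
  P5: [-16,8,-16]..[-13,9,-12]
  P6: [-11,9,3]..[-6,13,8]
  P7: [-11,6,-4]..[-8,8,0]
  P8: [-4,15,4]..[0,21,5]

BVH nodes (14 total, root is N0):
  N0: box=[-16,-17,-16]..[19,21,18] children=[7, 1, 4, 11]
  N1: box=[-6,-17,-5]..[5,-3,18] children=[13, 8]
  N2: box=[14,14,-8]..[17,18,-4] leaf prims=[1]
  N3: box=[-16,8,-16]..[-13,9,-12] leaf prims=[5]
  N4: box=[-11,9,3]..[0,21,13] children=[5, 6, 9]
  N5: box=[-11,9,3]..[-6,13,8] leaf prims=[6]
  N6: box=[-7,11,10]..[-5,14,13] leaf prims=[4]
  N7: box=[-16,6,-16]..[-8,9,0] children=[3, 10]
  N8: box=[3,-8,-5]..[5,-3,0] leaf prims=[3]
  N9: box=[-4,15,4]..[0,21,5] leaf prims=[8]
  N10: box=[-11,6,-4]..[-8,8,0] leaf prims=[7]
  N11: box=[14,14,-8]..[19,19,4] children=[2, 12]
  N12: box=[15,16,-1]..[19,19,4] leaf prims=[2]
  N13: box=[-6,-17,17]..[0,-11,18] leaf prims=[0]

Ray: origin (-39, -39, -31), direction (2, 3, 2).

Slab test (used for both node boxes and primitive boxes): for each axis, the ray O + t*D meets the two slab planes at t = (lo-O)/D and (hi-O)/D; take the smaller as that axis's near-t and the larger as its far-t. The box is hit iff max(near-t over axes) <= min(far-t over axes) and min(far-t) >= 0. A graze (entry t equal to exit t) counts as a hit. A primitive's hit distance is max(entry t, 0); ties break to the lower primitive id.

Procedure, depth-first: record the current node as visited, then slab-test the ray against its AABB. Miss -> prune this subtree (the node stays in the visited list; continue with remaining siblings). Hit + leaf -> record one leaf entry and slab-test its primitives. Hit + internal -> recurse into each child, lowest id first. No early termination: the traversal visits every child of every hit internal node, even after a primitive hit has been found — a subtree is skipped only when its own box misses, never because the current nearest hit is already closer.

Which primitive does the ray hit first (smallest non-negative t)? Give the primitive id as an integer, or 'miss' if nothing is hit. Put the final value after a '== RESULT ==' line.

Trace the traversal:
N0 x:[23/2,29] y:[22/3,20] z:[15/2,49/2] -> hit [23/2,20], descend [1, 4, 7, 11]
  N1 x:[33/2,22] y:[22/3,12] z:[13,49/2] -> miss, prune
  N4 x:[14,39/2] y:[16,20] z:[17,22] -> hit [17,39/2], descend [5, 6, 9]
    N5 x:[14,33/2] y:[16,52/3] z:[17,39/2] -> miss, prune
    N6 x:[16,17] y:[50/3,53/3] z:[41/2,22] -> miss, prune
    N9 x:[35/2,39/2] y:[18,20] z:[35/2,18] -> hit [18,18] leaf, test {P8@t=18}
  N7 x:[23/2,31/2] y:[15,16] z:[15/2,31/2] -> hit [15,31/2], descend [3, 10]
    N3 x:[23/2,13] y:[47/3,16] z:[15/2,19/2] -> miss, prune
    N10 x:[14,31/2] y:[15,47/3] z:[27/2,31/2] -> hit [15,31/2] leaf, test {P7@t=15}
  N11 x:[53/2,29] y:[53/3,58/3] z:[23/2,35/2] -> miss, prune

10 AABB tests over nodes [0, 1, 4, 5, 6, 9, 7, 3, 10, 11]; 2 leaves entered; closest P7.

== RESULT ==
7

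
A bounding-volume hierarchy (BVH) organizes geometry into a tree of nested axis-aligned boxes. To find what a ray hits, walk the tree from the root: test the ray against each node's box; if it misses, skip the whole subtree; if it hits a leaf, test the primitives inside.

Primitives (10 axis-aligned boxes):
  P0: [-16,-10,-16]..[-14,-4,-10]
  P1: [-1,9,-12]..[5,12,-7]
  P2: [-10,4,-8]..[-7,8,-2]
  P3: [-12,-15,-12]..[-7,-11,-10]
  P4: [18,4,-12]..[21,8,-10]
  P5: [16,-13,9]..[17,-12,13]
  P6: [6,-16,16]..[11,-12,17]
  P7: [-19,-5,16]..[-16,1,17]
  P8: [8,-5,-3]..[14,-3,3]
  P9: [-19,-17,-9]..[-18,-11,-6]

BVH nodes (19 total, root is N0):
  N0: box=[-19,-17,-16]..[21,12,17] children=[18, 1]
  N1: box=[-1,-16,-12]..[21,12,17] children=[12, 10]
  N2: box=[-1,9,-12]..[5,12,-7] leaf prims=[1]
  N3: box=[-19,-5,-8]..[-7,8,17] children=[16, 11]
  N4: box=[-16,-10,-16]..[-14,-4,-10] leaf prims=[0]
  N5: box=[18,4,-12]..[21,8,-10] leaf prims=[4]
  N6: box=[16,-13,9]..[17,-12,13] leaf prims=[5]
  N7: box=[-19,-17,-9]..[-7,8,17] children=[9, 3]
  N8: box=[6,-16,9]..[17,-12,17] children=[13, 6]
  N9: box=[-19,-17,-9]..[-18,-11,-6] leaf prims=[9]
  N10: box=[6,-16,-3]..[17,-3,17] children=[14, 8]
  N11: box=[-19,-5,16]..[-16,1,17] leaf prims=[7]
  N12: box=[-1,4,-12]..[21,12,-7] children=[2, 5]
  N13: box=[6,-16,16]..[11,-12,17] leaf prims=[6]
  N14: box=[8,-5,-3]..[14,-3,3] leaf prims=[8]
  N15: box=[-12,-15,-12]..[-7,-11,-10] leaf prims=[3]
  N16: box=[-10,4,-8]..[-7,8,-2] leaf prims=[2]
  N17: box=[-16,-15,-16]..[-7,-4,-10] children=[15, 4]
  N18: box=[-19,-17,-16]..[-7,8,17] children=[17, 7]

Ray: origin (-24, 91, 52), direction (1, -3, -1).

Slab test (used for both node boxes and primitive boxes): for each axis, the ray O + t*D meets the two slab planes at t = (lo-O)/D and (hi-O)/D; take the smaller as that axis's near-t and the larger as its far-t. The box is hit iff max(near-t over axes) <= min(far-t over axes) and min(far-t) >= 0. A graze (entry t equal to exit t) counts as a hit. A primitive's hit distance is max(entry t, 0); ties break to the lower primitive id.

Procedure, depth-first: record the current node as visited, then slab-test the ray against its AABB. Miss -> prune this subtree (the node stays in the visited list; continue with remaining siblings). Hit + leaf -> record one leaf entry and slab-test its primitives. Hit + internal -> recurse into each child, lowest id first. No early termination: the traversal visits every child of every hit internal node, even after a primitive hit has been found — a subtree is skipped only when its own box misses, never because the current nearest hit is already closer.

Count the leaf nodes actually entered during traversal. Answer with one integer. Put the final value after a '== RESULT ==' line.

Traverse from the root:
N0 x:[5,45] y:[79/3,36] z:[35,68] -> hit [35,36], descend [1, 18]
  N1 x:[23,45] y:[79/3,107/3] z:[35,64] -> hit [35,107/3], descend [10, 12]
    N10 x:[30,41] y:[94/3,107/3] z:[35,55] -> hit [35,107/3], descend [8, 14]
      N8 x:[30,41] y:[103/3,107/3] z:[35,43] -> hit [35,107/3], descend [6, 13]
        N6 x:[40,41] y:[103/3,104/3] z:[39,43] -> miss, prune
        N13 x:[30,35] y:[103/3,107/3] z:[35,36] -> hit [35,35] leaf, test {P6@t=35}
      N14 x:[32,38] y:[94/3,32] z:[49,55] -> miss, prune
    N12 x:[23,45] y:[79/3,29] z:[59,64] -> miss, prune
  N18 x:[5,17] y:[83/3,36] z:[35,68] -> miss, prune

Summary -> nodes [0, 1, 10, 8, 6, 13, 14, 12, 18]; box-tests=9; leaf-entries=1; first=P6

== RESULT ==
1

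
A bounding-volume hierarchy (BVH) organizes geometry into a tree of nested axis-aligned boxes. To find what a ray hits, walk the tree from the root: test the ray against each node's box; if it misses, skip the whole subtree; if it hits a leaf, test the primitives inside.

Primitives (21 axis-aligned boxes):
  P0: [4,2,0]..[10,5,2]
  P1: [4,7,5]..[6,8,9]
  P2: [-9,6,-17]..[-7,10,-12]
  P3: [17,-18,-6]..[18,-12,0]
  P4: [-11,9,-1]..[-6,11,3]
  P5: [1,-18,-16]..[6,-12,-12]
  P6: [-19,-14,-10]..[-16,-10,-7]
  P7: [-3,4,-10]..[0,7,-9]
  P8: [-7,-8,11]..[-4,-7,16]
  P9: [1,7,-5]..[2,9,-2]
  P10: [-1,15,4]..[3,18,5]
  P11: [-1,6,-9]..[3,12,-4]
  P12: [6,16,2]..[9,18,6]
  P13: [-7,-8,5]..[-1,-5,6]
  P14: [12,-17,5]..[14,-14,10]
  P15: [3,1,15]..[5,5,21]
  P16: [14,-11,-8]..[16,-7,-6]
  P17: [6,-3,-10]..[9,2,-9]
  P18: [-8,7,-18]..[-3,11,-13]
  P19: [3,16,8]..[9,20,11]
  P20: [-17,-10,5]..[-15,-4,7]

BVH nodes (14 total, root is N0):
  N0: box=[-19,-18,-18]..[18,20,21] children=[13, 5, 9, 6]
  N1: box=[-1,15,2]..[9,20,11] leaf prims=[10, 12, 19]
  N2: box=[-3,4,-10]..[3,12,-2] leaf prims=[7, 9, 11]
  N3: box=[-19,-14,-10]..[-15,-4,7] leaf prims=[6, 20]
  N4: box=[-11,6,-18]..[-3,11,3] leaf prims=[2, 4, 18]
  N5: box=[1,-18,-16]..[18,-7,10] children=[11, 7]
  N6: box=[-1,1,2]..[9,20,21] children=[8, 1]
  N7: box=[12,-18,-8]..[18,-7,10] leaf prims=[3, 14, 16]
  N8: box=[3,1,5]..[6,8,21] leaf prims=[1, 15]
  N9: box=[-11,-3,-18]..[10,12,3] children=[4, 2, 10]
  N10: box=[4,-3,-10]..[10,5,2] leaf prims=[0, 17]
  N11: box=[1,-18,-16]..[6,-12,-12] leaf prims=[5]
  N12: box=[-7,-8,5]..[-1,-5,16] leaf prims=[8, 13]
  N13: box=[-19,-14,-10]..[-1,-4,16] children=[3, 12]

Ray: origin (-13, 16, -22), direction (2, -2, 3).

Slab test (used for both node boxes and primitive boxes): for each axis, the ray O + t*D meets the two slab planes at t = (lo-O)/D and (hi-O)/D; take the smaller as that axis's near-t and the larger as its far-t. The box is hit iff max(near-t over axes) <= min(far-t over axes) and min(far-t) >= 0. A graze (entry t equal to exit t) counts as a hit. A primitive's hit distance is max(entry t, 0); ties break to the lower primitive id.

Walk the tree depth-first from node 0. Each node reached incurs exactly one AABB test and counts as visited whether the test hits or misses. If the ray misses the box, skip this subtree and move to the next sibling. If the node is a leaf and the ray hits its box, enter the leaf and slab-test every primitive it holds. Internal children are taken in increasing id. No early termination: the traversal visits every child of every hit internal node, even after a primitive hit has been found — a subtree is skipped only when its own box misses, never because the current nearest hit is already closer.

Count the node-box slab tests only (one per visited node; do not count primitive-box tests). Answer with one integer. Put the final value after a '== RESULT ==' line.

Traverse from the root:
N0 x:[-3,31/2] y:[-2,17] z:[4/3,43/3] -> hit [4/3,43/3], descend [5, 6, 9, 13]
  N5 x:[7,31/2] y:[23/2,17] z:[2,32/3] -> miss, prune
  N6 x:[6,11] y:[-2,15/2] z:[8,43/3] -> miss, prune
  N9 x:[1,23/2] y:[2,19/2] z:[4/3,25/3] -> hit [2,25/3], descend [2, 4, 10]
    N2 x:[5,8] y:[2,6] z:[4,20/3] -> hit [5,6] leaf, test {P7(miss), P9(miss), P11(miss)}
    N4 x:[1,5] y:[5/2,5] z:[4/3,25/3] -> hit [5/2,5] leaf, test {P2@t=3, P4(miss), P18@t=5/2}
    N10 x:[17/2,23/2] y:[11/2,19/2] z:[4,8] -> miss, prune
  N13 x:[-3,6] y:[10,15] z:[4,38/3] -> miss, prune

Visited [0, 5, 6, 9, 2, 4, 10, 13]. Tests: 8 box, 2 leaf. Nearest: P18.

== RESULT ==
8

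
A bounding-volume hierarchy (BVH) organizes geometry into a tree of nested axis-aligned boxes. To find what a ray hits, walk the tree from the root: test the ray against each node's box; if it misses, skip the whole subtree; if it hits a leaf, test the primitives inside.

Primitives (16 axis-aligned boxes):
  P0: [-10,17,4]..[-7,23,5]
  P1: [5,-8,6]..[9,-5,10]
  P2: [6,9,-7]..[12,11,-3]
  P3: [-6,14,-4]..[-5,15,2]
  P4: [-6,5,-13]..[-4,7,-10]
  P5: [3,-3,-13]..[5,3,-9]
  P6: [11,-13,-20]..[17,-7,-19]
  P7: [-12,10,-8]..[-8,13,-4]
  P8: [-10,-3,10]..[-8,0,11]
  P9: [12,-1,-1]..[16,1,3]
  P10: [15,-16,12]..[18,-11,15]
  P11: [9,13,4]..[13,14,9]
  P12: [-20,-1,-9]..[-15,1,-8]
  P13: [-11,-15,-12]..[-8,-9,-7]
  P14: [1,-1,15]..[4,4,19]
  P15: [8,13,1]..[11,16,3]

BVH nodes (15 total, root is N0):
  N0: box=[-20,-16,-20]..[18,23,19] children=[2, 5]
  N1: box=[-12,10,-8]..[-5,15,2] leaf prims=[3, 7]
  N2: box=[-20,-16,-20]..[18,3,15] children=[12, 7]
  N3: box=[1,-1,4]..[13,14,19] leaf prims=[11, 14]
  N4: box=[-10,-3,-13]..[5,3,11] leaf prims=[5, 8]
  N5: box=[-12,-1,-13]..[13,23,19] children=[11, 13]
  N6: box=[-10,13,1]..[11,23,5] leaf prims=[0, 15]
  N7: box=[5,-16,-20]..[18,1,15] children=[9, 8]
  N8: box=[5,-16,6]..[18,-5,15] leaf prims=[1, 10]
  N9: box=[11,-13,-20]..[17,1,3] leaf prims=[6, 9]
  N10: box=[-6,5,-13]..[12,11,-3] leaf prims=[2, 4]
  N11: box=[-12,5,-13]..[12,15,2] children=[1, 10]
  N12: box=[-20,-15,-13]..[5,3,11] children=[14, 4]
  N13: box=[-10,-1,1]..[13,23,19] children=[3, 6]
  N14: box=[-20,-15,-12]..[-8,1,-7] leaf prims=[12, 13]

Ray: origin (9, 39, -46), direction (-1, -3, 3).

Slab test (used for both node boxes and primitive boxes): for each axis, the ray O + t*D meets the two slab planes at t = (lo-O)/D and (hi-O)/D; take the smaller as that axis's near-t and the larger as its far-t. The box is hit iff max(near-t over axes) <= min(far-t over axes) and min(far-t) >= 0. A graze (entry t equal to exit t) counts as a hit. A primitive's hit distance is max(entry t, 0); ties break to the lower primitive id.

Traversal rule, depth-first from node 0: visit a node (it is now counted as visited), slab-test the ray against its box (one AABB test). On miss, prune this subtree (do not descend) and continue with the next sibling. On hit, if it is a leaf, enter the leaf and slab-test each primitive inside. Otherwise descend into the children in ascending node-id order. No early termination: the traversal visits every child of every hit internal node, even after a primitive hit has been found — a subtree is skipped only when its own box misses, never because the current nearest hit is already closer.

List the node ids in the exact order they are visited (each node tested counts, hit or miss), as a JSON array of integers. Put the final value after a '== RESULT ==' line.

Trace the traversal:
N0 x:[-9,29] y:[16/3,55/3] z:[26/3,65/3] -> hit [26/3,55/3], descend [2, 5]
  N2 x:[-9,29] y:[12,55/3] z:[26/3,61/3] -> hit [12,55/3], descend [7, 12]
    N7 x:[-9,4] y:[38/3,55/3] z:[26/3,61/3] -> miss, prune
    N12 x:[4,29] y:[12,18] z:[11,19] -> hit [12,18], descend [4, 14]
      N4 x:[4,19] y:[12,14] z:[11,19] -> hit [12,14] leaf, test {P5(miss), P8(miss)}
      N14 x:[17,29] y:[38/3,18] z:[34/3,13] -> miss, prune
  N5 x:[-4,21] y:[16/3,40/3] z:[11,65/3] -> hit [11,40/3], descend [11, 13]
    N11 x:[-3,21] y:[8,34/3] z:[11,16] -> hit [11,34/3], descend [1, 10]
      N1 x:[14,21] y:[8,29/3] z:[38/3,16] -> miss, prune
      N10 x:[-3,15] y:[28/3,34/3] z:[11,43/3] -> hit [11,34/3] leaf, test {P2(miss), P4(miss)}
    N13 x:[-4,19] y:[16/3,40/3] z:[47/3,65/3] -> miss, prune

order=[0, 2, 7, 12, 4, 14, 5, 11, 1, 10, 13]  |boxes|=11  |leaves|=2  hit=miss

== RESULT ==
[0, 2, 7, 12, 4, 14, 5, 11, 1, 10, 13]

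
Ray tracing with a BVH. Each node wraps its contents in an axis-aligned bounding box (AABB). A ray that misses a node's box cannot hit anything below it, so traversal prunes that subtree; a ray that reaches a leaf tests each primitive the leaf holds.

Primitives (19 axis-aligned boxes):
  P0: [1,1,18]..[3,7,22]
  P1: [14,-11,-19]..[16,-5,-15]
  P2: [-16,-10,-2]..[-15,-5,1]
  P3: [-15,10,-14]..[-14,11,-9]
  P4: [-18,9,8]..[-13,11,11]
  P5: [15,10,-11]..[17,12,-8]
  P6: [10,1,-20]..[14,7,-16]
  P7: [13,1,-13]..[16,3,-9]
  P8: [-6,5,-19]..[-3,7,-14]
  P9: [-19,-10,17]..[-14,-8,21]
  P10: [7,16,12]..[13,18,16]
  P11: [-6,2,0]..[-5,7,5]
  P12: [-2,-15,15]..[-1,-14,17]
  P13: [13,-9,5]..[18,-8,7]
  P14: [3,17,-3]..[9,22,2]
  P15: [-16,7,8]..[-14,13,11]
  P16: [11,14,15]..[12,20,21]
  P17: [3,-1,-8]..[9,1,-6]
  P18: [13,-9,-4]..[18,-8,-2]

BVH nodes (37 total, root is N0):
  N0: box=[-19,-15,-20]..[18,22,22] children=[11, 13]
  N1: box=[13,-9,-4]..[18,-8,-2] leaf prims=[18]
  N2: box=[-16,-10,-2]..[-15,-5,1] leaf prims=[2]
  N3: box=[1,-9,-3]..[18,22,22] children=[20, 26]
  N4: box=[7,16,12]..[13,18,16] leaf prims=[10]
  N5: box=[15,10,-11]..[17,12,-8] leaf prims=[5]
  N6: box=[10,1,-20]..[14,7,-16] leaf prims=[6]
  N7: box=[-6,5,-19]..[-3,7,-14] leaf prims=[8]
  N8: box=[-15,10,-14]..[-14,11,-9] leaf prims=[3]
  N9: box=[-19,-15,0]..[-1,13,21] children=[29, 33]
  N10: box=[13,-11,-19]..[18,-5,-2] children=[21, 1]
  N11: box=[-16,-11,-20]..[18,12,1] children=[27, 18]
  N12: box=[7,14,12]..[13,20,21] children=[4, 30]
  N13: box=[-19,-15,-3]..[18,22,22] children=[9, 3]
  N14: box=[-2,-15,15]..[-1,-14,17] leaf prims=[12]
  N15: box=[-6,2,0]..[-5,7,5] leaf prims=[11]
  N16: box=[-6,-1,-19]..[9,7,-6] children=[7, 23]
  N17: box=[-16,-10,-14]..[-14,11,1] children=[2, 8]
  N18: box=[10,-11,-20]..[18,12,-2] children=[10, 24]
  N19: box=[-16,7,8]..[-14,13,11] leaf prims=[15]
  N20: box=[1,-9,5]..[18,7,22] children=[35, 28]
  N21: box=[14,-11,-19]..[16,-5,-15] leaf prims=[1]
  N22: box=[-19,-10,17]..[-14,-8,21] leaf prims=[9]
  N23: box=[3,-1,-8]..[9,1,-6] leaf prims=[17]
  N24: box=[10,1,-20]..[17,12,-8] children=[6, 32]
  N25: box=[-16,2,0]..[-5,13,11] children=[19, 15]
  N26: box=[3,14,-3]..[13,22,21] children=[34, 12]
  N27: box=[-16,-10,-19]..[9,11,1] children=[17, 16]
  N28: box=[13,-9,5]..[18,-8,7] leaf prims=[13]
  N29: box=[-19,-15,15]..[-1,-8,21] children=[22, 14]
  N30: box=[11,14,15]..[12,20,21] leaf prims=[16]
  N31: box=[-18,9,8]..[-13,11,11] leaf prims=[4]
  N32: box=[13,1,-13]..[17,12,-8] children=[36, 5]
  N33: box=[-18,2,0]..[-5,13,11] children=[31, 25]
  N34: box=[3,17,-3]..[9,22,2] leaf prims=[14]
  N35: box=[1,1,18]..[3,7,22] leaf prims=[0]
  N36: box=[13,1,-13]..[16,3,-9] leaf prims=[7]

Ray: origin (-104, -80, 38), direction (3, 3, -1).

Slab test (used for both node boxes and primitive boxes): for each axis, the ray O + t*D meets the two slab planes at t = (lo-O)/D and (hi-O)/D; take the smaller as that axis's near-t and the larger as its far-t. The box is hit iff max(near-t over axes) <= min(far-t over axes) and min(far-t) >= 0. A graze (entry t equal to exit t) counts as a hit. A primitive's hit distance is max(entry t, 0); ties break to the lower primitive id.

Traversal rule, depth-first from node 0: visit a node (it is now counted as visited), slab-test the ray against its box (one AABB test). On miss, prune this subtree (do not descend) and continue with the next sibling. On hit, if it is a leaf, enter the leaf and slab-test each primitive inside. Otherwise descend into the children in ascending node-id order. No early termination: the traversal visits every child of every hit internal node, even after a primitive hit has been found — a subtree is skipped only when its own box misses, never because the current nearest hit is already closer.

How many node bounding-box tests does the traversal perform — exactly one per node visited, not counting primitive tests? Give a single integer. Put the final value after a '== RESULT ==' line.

Walk:
N0 x:[85/3,122/3] y:[65/3,34] z:[16,58] -> hit [85/3,34], descend [11, 13]
  N11 x:[88/3,122/3] y:[23,92/3] z:[37,58] -> miss, prune
  N13 x:[85/3,122/3] y:[65/3,34] z:[16,41] -> hit [85/3,34], descend [3, 9]
    N3 x:[35,122/3] y:[71/3,34] z:[16,41] -> miss, prune
    N9 x:[85/3,103/3] y:[65/3,31] z:[17,38] -> hit [85/3,31], descend [29, 33]
      N29 x:[85/3,103/3] y:[65/3,24] z:[17,23] -> miss, prune
      N33 x:[86/3,33] y:[82/3,31] z:[27,38] -> hit [86/3,31], descend [25, 31]
        N25 x:[88/3,33] y:[82/3,31] z:[27,38] -> hit [88/3,31], descend [15, 19]
          N15 x:[98/3,33] y:[82/3,29] z:[33,38] -> miss, prune
          N19 x:[88/3,30] y:[29,31] z:[27,30] -> hit [88/3,30] leaf, test {P15@t=88/3}
        N31 x:[86/3,91/3] y:[89/3,91/3] z:[27,30] -> hit [89/3,30] leaf, test {P4@t=89/3}

Summary -> nodes [0, 11, 13, 3, 9, 29, 33, 25, 15, 19, 31]; box-tests=11; leaf-entries=2; first=P15

== RESULT ==
11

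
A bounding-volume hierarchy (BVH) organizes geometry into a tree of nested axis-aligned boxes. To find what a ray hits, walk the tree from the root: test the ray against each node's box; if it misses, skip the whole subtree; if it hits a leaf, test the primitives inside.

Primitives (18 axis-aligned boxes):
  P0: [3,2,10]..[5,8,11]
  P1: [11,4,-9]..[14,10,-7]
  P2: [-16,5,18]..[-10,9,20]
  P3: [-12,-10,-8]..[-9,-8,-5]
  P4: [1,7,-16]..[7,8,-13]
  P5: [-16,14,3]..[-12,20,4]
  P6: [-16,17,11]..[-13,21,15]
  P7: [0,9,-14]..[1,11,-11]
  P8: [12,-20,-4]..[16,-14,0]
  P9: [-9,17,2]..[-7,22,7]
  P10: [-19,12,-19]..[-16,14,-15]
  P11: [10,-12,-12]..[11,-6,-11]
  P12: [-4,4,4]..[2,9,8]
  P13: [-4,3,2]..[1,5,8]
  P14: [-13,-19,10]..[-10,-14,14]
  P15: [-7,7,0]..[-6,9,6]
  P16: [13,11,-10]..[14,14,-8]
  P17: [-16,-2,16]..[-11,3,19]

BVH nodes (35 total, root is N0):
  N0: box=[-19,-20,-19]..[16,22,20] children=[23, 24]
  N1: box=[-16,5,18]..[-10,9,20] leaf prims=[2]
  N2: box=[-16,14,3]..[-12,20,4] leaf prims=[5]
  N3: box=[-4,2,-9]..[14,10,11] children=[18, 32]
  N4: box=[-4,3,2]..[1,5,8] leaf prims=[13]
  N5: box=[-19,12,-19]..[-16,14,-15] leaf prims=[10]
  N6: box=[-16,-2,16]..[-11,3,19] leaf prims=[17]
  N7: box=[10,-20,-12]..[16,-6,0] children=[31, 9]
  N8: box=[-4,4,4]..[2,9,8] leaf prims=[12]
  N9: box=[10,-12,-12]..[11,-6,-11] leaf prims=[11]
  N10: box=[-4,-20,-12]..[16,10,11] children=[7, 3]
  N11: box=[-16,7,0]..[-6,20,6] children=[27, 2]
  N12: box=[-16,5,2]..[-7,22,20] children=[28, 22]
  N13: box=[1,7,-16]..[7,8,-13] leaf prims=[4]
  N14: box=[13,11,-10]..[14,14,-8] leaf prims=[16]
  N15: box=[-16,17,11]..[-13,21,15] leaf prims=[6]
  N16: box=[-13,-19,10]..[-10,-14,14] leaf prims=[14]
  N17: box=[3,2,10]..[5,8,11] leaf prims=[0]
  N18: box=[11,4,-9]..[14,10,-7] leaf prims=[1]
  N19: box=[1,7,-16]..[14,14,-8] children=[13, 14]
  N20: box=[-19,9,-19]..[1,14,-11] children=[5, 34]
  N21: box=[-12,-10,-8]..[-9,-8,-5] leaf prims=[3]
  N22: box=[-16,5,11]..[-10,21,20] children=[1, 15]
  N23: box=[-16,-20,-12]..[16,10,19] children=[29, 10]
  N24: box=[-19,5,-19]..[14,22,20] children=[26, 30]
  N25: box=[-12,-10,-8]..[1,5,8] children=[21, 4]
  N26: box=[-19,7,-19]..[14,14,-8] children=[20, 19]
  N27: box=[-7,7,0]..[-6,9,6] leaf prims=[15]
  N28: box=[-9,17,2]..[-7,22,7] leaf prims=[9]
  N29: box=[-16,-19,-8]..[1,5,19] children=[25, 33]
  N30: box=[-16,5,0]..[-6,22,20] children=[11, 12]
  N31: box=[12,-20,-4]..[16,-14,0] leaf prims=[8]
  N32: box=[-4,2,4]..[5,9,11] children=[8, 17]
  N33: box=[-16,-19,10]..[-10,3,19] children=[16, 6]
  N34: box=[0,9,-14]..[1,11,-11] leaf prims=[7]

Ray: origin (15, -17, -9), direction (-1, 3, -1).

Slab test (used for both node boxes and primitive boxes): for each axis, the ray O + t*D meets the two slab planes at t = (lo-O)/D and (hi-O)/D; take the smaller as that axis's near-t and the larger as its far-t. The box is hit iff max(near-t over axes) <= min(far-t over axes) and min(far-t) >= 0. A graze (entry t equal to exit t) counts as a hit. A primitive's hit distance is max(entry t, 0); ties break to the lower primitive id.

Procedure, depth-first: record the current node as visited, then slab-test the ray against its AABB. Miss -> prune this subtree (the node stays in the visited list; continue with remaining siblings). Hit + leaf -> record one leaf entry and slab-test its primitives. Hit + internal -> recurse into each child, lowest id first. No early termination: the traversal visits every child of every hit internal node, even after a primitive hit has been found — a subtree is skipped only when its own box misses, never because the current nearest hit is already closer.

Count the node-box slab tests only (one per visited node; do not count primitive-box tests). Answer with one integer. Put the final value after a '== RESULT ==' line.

Walk:
N0 x:[-1,34] y:[-1,13] z:[-29,10] -> hit [-1,10], descend [23, 24]
  N23 x:[-1,31] y:[-1,9] z:[-28,3] -> hit [-1,3], descend [10, 29]
    N10 x:[-1,19] y:[-1,9] z:[-20,3] -> hit [-1,3], descend [3, 7]
      N3 x:[1,19] y:[19/3,9] z:[-20,0] -> miss, prune
      N7 x:[-1,5] y:[-1,11/3] z:[-9,3] -> hit [-1,3], descend [9, 31]
        N9 x:[4,5] y:[5/3,11/3] z:[2,3] -> miss, prune
        N31 x:[-1,3] y:[-1,1] z:[-9,-5] -> miss, prune
    N29 x:[14,31] y:[-2/3,22/3] z:[-28,-1] -> miss, prune
  N24 x:[1,34] y:[22/3,13] z:[-29,10] -> hit [22/3,10], descend [26, 30]
    N26 x:[1,34] y:[8,31/3] z:[-1,10] -> hit [8,10], descend [19, 20]
      N19 x:[1,14] y:[8,31/3] z:[-1,7] -> miss, prune
      N20 x:[14,34] y:[26/3,31/3] z:[2,10] -> miss, prune
    N30 x:[21,31] y:[22/3,13] z:[-29,-9] -> miss, prune

order=[0, 23, 10, 3, 7, 9, 31, 29, 24, 26, 19, 20, 30]  |boxes|=13  |leaves|=0  hit=miss

== RESULT ==
13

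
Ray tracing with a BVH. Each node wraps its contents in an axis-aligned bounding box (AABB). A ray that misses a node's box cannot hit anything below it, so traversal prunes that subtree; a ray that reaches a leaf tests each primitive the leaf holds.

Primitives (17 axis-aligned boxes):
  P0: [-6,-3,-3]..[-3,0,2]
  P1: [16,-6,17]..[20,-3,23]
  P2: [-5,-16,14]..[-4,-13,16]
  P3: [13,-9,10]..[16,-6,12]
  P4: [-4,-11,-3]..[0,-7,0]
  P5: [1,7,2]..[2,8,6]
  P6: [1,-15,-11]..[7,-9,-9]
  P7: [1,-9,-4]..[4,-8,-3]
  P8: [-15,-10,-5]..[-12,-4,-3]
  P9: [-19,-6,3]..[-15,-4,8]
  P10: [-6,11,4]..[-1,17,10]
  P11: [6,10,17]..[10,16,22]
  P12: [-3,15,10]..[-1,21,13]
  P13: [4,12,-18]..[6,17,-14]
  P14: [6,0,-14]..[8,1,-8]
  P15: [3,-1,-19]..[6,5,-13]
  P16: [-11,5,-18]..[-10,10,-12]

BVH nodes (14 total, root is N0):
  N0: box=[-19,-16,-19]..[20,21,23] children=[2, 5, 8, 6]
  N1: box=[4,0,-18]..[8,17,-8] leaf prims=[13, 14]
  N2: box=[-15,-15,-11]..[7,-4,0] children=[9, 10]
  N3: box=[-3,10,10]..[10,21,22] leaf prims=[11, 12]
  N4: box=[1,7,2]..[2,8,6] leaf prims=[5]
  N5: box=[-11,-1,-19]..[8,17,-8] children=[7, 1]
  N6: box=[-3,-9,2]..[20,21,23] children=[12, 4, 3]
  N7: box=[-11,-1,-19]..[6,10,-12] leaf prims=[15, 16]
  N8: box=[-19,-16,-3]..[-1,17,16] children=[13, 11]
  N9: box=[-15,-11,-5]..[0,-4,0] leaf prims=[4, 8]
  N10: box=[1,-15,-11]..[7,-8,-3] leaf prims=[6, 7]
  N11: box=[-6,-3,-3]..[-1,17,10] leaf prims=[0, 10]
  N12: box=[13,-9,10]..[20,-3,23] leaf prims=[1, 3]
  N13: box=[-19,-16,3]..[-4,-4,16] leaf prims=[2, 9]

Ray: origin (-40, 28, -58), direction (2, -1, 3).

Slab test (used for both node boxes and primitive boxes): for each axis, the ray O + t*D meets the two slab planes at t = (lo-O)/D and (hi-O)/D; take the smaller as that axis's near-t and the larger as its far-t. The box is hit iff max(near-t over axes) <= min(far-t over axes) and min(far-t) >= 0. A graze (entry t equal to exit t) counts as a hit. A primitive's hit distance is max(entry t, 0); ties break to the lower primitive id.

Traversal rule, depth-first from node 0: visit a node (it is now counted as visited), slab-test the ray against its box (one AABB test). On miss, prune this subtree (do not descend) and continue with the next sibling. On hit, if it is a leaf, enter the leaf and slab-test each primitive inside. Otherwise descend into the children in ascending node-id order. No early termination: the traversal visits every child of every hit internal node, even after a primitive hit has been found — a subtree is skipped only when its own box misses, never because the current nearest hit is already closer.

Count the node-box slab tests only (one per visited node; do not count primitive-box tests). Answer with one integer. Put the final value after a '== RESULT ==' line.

Trace the traversal:
N0 x:[21/2,30] y:[7,44] z:[13,27] -> hit [13,27], descend [2, 5, 6, 8]
  N2 x:[25/2,47/2] y:[32,43] z:[47/3,58/3] -> miss, prune
  N5 x:[29/2,24] y:[11,29] z:[13,50/3] -> hit [29/2,50/3], descend [1, 7]
    N1 x:[22,24] y:[11,28] z:[40/3,50/3] -> miss, prune
    N7 x:[29/2,23] y:[18,29] z:[13,46/3] -> miss, prune
  N6 x:[37/2,30] y:[7,37] z:[20,27] -> hit [20,27], descend [3, 4, 12]
    N3 x:[37/2,25] y:[7,18] z:[68/3,80/3] -> miss, prune
    N4 x:[41/2,21] y:[20,21] z:[20,64/3] -> hit [41/2,21] leaf, test {P5@t=41/2}
    N12 x:[53/2,30] y:[31,37] z:[68/3,27] -> miss, prune
  N8 x:[21/2,39/2] y:[11,44] z:[55/3,74/3] -> hit [55/3,39/2], descend [11, 13]
    N11 x:[17,39/2] y:[11,31] z:[55/3,68/3] -> hit [55/3,39/2] leaf, test {P0(miss), P10(miss)}
    N13 x:[21/2,18] y:[32,44] z:[61/3,74/3] -> miss, prune

Visited [0, 2, 5, 1, 7, 6, 3, 4, 12, 8, 11, 13]. Tests: 12 box, 2 leaf. Nearest: P5.

== RESULT ==
12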